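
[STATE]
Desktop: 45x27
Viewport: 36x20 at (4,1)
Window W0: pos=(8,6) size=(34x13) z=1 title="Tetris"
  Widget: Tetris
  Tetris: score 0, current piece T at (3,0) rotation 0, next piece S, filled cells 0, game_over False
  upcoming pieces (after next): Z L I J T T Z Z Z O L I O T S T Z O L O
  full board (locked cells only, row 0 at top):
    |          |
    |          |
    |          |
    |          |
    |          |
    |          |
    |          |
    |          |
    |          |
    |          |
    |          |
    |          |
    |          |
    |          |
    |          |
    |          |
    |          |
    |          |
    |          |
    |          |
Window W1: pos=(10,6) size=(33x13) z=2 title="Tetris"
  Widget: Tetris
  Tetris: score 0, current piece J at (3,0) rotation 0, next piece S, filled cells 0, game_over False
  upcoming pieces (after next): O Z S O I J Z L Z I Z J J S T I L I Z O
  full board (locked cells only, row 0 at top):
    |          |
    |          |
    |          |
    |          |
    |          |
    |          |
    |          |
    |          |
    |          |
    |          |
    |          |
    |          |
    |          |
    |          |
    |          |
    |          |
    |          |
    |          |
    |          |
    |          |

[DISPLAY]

                                    
                                    
                                    
                                    
                                    
    ┏━┏━━━━━━━━━━━━━━━━━━━━━━━━━━━━━
    ┃ ┃ Tetris                      
    ┠─┠─────────────────────────────
    ┃ ┃          │Next:             
    ┃ ┃          │ ░░               
    ┃ ┃          │░░                
    ┃ ┃          │                  
    ┃ ┃          │                  
    ┃ ┃          │                  
    ┃ ┃          │Score:            
    ┃ ┃          │0                 
    ┃ ┃          │                  
    ┗━┗━━━━━━━━━━━━━━━━━━━━━━━━━━━━━
                                    
                                    


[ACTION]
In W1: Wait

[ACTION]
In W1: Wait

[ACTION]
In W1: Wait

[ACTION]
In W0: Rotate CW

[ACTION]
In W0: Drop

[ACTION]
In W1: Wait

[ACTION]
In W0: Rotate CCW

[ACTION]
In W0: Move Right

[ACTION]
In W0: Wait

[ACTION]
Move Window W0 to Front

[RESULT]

                                    
                                    
                                    
                                    
                                    
    ┏━━━━━━━━━━━━━━━━━━━━━━━━━━━━━━━
    ┃ Tetris                        
    ┠───────────────────────────────
    ┃          │Next:               
    ┃          │ ░░                 
    ┃          │░░                  
    ┃          │                    
    ┃          │                    
    ┃          │                    
    ┃          │Score:              
    ┃          │0                   
    ┃          │                    
    ┗━━━━━━━━━━━━━━━━━━━━━━━━━━━━━━━
                                    
                                    


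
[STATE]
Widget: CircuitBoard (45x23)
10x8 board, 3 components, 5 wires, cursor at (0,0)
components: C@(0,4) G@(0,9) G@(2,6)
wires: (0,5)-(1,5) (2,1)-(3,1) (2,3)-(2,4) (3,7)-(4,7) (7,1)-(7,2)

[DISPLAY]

   0 1 2 3 4 5 6 7 8 9                       
0  [.]              C   ·               G    
                        │                    
1                       ·                    
                                             
2       ·       · ─ ·       G                
        │                                    
3       ·                       ·            
                                │            
4                               ·            
                                             
5                                            
                                             
6                                            
                                             
7       · ─ ·                                
Cursor: (0,0)                                
                                             
                                             
                                             
                                             
                                             
                                             


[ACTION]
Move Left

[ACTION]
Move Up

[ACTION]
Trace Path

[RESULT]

   0 1 2 3 4 5 6 7 8 9                       
0  [.]              C   ·               G    
                        │                    
1                       ·                    
                                             
2       ·       · ─ ·       G                
        │                                    
3       ·                       ·            
                                │            
4                               ·            
                                             
5                                            
                                             
6                                            
                                             
7       · ─ ·                                
Cursor: (0,0)  Trace: No connections         
                                             
                                             
                                             
                                             
                                             
                                             


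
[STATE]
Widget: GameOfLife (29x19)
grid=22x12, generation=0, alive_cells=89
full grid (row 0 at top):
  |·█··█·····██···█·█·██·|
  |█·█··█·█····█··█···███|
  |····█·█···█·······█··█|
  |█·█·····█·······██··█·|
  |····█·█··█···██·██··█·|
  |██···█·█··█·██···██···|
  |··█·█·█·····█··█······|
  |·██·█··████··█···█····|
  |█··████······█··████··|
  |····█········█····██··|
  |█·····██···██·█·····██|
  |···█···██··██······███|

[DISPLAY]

Gen: 0                       
·█··█·····██···█·█·██·       
█·█··█·█····█··█···███       
····█·█···█·······█··█       
█·█·····█·······██··█·       
····█·█··█···██·██··█·       
██···█·█··█·██···██···       
··█·█·█·····█··█······       
·██·█··████··█···█····       
█··████······█··████··       
····█········█····██··       
█·····██···██·█·····██       
···█···██··██······███       
                             
                             
                             
                             
                             
                             


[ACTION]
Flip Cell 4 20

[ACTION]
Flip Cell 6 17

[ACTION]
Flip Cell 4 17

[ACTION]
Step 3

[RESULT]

Gen: 3                       
···██···········█···█·       
··██··███·······█████·       
·······██·············       
··███····█·█·█········       
········█··███········       
█·····█·█···█████·██··       
█·█···█····█···████···       
██··█·····█····███····       
·██·███··██···········       
··█·███···█···██······       
····███···██████······       
···········██·········       
                             
                             
                             
                             
                             
                             


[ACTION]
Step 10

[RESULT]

Gen: 13                      
·███·███······██······       
·█·█·········███······       
██·········██·········       
██····███··████·····██       
··█········█···█···███       
██··········███······█       
············███···███·       
··············█····██·       
··············██······       
·············█··█·····       
··············█·█·····       
···············█······       
                             
                             
                             
                             
                             
                             


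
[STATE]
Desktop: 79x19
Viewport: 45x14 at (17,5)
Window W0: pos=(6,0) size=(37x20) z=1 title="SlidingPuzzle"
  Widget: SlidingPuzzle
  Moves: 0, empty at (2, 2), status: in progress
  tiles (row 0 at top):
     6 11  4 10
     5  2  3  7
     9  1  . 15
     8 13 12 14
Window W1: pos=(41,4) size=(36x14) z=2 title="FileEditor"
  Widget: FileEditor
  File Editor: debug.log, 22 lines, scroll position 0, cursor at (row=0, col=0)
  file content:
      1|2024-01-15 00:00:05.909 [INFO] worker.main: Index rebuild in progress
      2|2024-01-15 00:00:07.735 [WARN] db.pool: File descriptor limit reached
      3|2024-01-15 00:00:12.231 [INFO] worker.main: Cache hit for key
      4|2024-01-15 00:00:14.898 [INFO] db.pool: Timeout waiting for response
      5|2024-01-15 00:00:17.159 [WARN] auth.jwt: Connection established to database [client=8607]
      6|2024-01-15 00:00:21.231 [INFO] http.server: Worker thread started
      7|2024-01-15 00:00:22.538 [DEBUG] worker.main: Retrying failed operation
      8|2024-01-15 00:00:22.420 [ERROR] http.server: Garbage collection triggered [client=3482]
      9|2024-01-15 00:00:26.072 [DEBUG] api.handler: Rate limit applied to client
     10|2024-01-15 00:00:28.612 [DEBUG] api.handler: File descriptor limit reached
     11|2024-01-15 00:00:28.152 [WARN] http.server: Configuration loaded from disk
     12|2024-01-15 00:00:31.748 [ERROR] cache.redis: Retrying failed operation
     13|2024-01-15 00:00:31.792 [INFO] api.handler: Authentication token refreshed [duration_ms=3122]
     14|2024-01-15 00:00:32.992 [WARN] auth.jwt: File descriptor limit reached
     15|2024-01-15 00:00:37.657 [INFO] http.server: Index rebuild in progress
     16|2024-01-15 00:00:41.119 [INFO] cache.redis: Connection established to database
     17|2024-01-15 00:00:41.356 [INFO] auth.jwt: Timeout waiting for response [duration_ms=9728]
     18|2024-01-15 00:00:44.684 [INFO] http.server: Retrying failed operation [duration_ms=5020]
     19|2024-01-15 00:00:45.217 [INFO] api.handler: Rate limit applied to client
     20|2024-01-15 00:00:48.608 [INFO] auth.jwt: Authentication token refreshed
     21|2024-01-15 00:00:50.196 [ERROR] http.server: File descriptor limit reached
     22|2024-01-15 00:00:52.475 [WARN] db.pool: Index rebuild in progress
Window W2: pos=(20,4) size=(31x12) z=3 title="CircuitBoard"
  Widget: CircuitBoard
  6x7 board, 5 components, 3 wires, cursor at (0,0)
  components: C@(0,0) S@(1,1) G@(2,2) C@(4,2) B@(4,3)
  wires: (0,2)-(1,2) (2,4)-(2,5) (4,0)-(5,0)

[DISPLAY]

┼──┃ CircuitBoard                ┃or         
│  ┠─────────────────────────────┨───────────
┼──┃   0 1 2 3 4 5               ┃5 00:00:05.
│  ┃0  [C]      ·                ┃5 00:00:07.
┼──┃            │                ┃5 00:00:12.
│ 1┃1       S   ·                ┃5 00:00:14.
┴──┃                             ┃5 00:00:17.
   ┃2           G       · ─ ·    ┃5 00:00:21.
   ┃                             ┃5 00:00:22.
   ┃3                            ┃5 00:00:22.
   ┗━━━━━━━━━━━━━━━━━━━━━━━━━━━━━┛5 00:00:26.
                        ┃2024-01-15 00:00:28.
                        ┗━━━━━━━━━━━━━━━━━━━━
                         ┃                   


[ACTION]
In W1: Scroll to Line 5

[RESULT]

┼──┃ CircuitBoard                ┃or         
│  ┠─────────────────────────────┨───────────
┼──┃   0 1 2 3 4 5               ┃5 00:00:17.
│  ┃0  [C]      ·                ┃5 00:00:21.
┼──┃            │                ┃5 00:00:22.
│ 1┃1       S   ·                ┃5 00:00:22.
┴──┃                             ┃5 00:00:26.
   ┃2           G       · ─ ·    ┃5 00:00:28.
   ┃                             ┃5 00:00:28.
   ┃3                            ┃5 00:00:31.
   ┗━━━━━━━━━━━━━━━━━━━━━━━━━━━━━┛5 00:00:31.
                        ┃2024-01-15 00:00:32.
                        ┗━━━━━━━━━━━━━━━━━━━━
                         ┃                   


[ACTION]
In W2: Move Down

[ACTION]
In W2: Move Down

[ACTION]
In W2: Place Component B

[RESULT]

┼──┃ CircuitBoard                ┃or         
│  ┠─────────────────────────────┨───────────
┼──┃   0 1 2 3 4 5               ┃5 00:00:17.
│  ┃0   C       ·                ┃5 00:00:21.
┼──┃            │                ┃5 00:00:22.
│ 1┃1       S   ·                ┃5 00:00:22.
┴──┃                             ┃5 00:00:26.
   ┃2  [B]      G       · ─ ·    ┃5 00:00:28.
   ┃                             ┃5 00:00:28.
   ┃3                            ┃5 00:00:31.
   ┗━━━━━━━━━━━━━━━━━━━━━━━━━━━━━┛5 00:00:31.
                        ┃2024-01-15 00:00:32.
                        ┗━━━━━━━━━━━━━━━━━━━━
                         ┃                   


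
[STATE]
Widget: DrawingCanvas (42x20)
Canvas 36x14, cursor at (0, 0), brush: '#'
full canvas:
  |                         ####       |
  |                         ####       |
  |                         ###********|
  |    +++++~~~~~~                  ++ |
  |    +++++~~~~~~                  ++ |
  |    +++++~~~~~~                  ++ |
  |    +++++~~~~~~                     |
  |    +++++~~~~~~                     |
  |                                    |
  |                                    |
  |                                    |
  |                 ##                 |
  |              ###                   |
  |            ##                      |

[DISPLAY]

+                        ####             
                         ####             
                         ###********      
    +++++~~~~~~                  ++       
    +++++~~~~~~                  ++       
    +++++~~~~~~                  ++       
    +++++~~~~~~                           
    +++++~~~~~~                           
                                          
                                          
                                          
                 ##                       
              ###                         
            ##                            
                                          
                                          
                                          
                                          
                                          
                                          


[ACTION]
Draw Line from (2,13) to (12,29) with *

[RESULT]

+                        ####             
                         ####             
             *           ###********      
    +++++~~~~~**                 ++       
    +++++~~~~~~ **               ++       
    +++++~~~~~~   *              ++       
    +++++~~~~~~    **                     
    +++++~~~~~~      *                    
                      **                  
                        **                
                          *               
                 ##        **             
              ###            *            
            ##                            
                                          
                                          
                                          
                                          
                                          
                                          


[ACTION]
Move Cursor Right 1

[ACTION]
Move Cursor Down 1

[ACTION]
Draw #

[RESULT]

                         ####             
 #                       ####             
             *           ###********      
    +++++~~~~~**                 ++       
    +++++~~~~~~ **               ++       
    +++++~~~~~~   *              ++       
    +++++~~~~~~    **                     
    +++++~~~~~~      *                    
                      **                  
                        **                
                          *               
                 ##        **             
              ###            *            
            ##                            
                                          
                                          
                                          
                                          
                                          
                                          


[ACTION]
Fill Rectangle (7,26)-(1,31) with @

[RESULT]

                         ####             
 #                       #@@@@@@          
             *           #@@@@@@****      
    +++++~~~~~**          @@@@@@ ++       
    +++++~~~~~~ **        @@@@@@ ++       
    +++++~~~~~~   *       @@@@@@ ++       
    +++++~~~~~~    **     @@@@@@          
    +++++~~~~~~      *    @@@@@@          
                      **                  
                        **                
                          *               
                 ##        **             
              ###            *            
            ##                            
                                          
                                          
                                          
                                          
                                          
                                          


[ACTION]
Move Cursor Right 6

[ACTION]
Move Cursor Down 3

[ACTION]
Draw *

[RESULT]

                         ####             
 #                       #@@@@@@          
             *           #@@@@@@****      
    +++++~~~~~**          @@@@@@ ++       
    +++*+~~~~~~ **        @@@@@@ ++       
    +++++~~~~~~   *       @@@@@@ ++       
    +++++~~~~~~    **     @@@@@@          
    +++++~~~~~~      *    @@@@@@          
                      **                  
                        **                
                          *               
                 ##        **             
              ###            *            
            ##                            
                                          
                                          
                                          
                                          
                                          
                                          


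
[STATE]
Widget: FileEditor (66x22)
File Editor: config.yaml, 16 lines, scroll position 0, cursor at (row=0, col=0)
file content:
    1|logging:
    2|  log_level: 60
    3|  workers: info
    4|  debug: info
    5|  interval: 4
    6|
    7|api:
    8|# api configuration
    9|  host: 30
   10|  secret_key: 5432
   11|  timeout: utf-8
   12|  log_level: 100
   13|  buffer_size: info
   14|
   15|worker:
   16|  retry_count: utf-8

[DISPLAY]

█ogging:                                                         ▲
  log_level: 60                                                  █
  workers: info                                                  ░
  debug: info                                                    ░
  interval: 4                                                    ░
                                                                 ░
api:                                                             ░
# api configuration                                              ░
  host: 30                                                       ░
  secret_key: 5432                                               ░
  timeout: utf-8                                                 ░
  log_level: 100                                                 ░
  buffer_size: info                                              ░
                                                                 ░
worker:                                                          ░
  retry_count: utf-8                                             ░
                                                                 ░
                                                                 ░
                                                                 ░
                                                                 ░
                                                                 ░
                                                                 ▼


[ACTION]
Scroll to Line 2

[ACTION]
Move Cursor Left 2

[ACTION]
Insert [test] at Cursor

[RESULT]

test█ogging:                                                     ▲
  log_level: 60                                                  █
  workers: info                                                  ░
  debug: info                                                    ░
  interval: 4                                                    ░
                                                                 ░
api:                                                             ░
# api configuration                                              ░
  host: 30                                                       ░
  secret_key: 5432                                               ░
  timeout: utf-8                                                 ░
  log_level: 100                                                 ░
  buffer_size: info                                              ░
                                                                 ░
worker:                                                          ░
  retry_count: utf-8                                             ░
                                                                 ░
                                                                 ░
                                                                 ░
                                                                 ░
                                                                 ░
                                                                 ▼


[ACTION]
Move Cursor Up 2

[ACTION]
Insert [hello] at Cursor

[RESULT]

testhello█ogging:                                                ▲
  log_level: 60                                                  █
  workers: info                                                  ░
  debug: info                                                    ░
  interval: 4                                                    ░
                                                                 ░
api:                                                             ░
# api configuration                                              ░
  host: 30                                                       ░
  secret_key: 5432                                               ░
  timeout: utf-8                                                 ░
  log_level: 100                                                 ░
  buffer_size: info                                              ░
                                                                 ░
worker:                                                          ░
  retry_count: utf-8                                             ░
                                                                 ░
                                                                 ░
                                                                 ░
                                                                 ░
                                                                 ░
                                                                 ▼


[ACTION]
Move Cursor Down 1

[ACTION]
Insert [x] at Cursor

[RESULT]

testhellologging:                                                ▲
  log_levx█l: 60                                                 █
  workers: info                                                  ░
  debug: info                                                    ░
  interval: 4                                                    ░
                                                                 ░
api:                                                             ░
# api configuration                                              ░
  host: 30                                                       ░
  secret_key: 5432                                               ░
  timeout: utf-8                                                 ░
  log_level: 100                                                 ░
  buffer_size: info                                              ░
                                                                 ░
worker:                                                          ░
  retry_count: utf-8                                             ░
                                                                 ░
                                                                 ░
                                                                 ░
                                                                 ░
                                                                 ░
                                                                 ▼


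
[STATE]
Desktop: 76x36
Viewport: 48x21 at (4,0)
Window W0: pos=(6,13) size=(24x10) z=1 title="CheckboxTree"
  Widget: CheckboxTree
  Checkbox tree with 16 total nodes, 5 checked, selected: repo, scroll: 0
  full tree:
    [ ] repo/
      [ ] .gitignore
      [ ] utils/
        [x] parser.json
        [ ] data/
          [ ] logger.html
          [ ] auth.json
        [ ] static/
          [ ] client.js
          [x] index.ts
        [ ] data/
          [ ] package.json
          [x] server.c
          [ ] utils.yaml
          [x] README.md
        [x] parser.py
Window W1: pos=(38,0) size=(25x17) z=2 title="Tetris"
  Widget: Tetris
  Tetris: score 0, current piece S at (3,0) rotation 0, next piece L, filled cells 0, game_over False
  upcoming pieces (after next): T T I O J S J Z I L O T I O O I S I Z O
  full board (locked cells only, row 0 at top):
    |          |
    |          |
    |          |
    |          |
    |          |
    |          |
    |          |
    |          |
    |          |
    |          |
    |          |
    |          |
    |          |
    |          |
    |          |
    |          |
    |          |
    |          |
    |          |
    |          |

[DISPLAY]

                                  ┏━━━━━━━━━━━━━
                                  ┃ Tetris      
                                  ┠─────────────
                                  ┃          │Ne
                                  ┃          │  
                                  ┃          │▒▒
                                  ┃          │  
                                  ┃          │  
                                  ┃          │  
                                  ┃          │Sc
                                  ┃          │0 
                                  ┃          │  
                                  ┃          │  
  ┏━━━━━━━━━━━━━━━━━━━━━━┓        ┃          │  
  ┃ CheckboxTree         ┃        ┃          │  
  ┠──────────────────────┨        ┃          │  
  ┃>[-] repo/            ┃        ┗━━━━━━━━━━━━━
  ┃   [ ] .gitignore     ┃                      
  ┃   [-] utils/         ┃                      
  ┃     [x] parser.json  ┃                      
  ┃     [ ] data/        ┃                      


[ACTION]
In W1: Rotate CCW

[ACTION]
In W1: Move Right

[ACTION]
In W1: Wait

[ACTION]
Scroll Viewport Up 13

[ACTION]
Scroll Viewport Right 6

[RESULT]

                            ┏━━━━━━━━━━━━━━━━━━━
                            ┃ Tetris            
                            ┠───────────────────
                            ┃          │Next:   
                            ┃          │  ▒     
                            ┃          │▒▒▒     
                            ┃          │        
                            ┃          │        
                            ┃          │        
                            ┃          │Score:  
                            ┃          │0       
                            ┃          │        
                            ┃          │        
━━━━━━━━━━━━━━━━━━━┓        ┃          │        
eckboxTree         ┃        ┃          │        
───────────────────┨        ┃          │        
] repo/            ┃        ┗━━━━━━━━━━━━━━━━━━━
[ ] .gitignore     ┃                            
[-] utils/         ┃                            
  [x] parser.json  ┃                            
  [ ] data/        ┃                            


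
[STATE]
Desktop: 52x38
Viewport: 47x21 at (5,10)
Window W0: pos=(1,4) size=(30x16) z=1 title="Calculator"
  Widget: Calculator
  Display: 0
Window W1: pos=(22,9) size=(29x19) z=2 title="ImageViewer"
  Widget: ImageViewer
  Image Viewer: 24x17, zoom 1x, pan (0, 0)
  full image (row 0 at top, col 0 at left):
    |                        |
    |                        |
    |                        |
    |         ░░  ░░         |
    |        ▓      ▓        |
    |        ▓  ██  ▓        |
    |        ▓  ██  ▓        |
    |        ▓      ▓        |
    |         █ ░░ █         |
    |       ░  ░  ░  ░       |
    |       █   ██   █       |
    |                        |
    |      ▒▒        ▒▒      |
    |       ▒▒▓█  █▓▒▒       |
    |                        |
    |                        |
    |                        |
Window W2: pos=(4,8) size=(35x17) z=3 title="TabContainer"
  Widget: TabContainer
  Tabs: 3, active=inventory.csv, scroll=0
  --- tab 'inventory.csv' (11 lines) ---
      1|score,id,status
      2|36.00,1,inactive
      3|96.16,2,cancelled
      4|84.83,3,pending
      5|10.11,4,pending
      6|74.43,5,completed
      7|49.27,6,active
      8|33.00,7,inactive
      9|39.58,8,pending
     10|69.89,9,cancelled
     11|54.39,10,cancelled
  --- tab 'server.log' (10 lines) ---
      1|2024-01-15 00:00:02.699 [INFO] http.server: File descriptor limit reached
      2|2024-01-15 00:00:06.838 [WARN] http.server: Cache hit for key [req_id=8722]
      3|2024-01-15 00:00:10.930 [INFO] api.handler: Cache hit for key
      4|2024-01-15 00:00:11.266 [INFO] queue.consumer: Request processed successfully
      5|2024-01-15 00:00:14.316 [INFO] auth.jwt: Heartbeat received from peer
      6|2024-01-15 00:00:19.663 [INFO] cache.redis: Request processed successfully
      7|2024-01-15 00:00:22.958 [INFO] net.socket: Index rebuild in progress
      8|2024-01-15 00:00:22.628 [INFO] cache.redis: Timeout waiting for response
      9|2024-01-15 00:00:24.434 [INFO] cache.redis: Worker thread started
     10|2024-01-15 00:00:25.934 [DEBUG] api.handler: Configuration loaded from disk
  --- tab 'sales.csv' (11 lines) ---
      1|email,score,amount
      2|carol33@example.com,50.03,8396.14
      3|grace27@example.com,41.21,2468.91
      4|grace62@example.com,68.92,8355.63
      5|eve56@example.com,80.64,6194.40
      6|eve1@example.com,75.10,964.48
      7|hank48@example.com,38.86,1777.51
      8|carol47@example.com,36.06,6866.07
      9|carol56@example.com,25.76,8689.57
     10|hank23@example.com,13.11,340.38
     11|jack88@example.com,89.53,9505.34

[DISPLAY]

─────────────────────────────────┨           ┃ 
[inventory.csv]│ server.log │ sal┃───────────┨ 
─────────────────────────────────┃           ┃ 
score,id,status                  ┃           ┃ 
36.00,1,inactive                 ┃           ┃ 
96.16,2,cancelled                ┃           ┃ 
84.83,3,pending                  ┃           ┃ 
10.11,4,pending                  ┃           ┃ 
74.43,5,completed                ┃           ┃ 
49.27,6,active                   ┃           ┃ 
33.00,7,inactive                 ┃           ┃ 
39.58,8,pending                  ┃░          ┃ 
69.89,9,cancelled                ┃█          ┃ 
54.39,10,cancelled               ┃           ┃ 
━━━━━━━━━━━━━━━━━━━━━━━━━━━━━━━━━┛▒▒         ┃ 
                 ┃       ▒▒▓█  █▓▒▒          ┃ 
                 ┃                           ┃ 
                 ┗━━━━━━━━━━━━━━━━━━━━━━━━━━━┛ 
                                               
                                               
                                               


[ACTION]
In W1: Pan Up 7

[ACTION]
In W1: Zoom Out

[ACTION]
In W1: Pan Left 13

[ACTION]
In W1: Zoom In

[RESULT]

─────────────────────────────────┨           ┃ 
[inventory.csv]│ server.log │ sal┃───────────┨ 
─────────────────────────────────┃           ┃ 
score,id,status                  ┃           ┃ 
36.00,1,inactive                 ┃           ┃ 
96.16,2,cancelled                ┃           ┃ 
84.83,3,pending                  ┃           ┃ 
10.11,4,pending                  ┃           ┃ 
74.43,5,completed                ┃  ░░░░    ░┃ 
49.27,6,active                   ┃  ░░░░    ░┃ 
33.00,7,inactive                 ┃▓▓         ┃ 
39.58,8,pending                  ┃▓▓         ┃ 
69.89,9,cancelled                ┃▓▓    ████ ┃ 
54.39,10,cancelled               ┃▓▓    ████ ┃ 
━━━━━━━━━━━━━━━━━━━━━━━━━━━━━━━━━┛▓▓    ████ ┃ 
                 ┃                ▓▓    ████ ┃ 
                 ┃                ▓▓         ┃ 
                 ┗━━━━━━━━━━━━━━━━━━━━━━━━━━━┛ 
                                               
                                               
                                               


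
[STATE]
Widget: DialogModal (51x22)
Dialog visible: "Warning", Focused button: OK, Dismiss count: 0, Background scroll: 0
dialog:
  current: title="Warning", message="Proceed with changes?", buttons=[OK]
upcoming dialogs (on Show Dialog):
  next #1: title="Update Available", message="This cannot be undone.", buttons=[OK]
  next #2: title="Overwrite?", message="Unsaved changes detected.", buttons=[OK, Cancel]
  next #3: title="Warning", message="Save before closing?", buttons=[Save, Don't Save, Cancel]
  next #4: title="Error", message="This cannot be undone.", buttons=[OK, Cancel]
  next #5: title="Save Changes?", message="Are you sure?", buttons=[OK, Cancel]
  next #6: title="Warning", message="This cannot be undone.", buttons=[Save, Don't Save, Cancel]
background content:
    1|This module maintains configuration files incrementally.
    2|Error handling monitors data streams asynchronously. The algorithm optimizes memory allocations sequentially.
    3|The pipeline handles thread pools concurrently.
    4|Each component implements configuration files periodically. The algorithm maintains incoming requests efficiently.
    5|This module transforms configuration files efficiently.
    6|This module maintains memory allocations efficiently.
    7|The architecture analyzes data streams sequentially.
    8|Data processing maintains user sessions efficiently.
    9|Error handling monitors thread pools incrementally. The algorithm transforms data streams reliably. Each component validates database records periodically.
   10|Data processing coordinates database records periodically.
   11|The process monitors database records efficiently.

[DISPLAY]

This module maintains configuration files increment
Error handling monitors data streams asynchronously
The pipeline handles thread pools concurrently.    
Each component implements configuration files perio
This module transforms configuration files efficien
This module maintains memory allocations efficientl
The architecture analyzes data streams sequentially
Data processing maintains user sessions efficiently
Error handlin┌───────────────────────┐ncrementally.
Data processi│        Warning        │ecords period
The process m│ Proceed with changes? │efficiently. 
             │          [OK]         │             
             └───────────────────────┘             
                                                   
                                                   
                                                   
                                                   
                                                   
                                                   
                                                   
                                                   
                                                   


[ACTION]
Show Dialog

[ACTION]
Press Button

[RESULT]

This module maintains configuration files increment
Error handling monitors data streams asynchronously
The pipeline handles thread pools concurrently.    
Each component implements configuration files perio
This module transforms configuration files efficien
This module maintains memory allocations efficientl
The architecture analyzes data streams sequentially
Data processing maintains user sessions efficiently
Error handling monitors thread pools incrementally.
Data processing coordinates database records period
The process monitors database records efficiently. 
                                                   
                                                   
                                                   
                                                   
                                                   
                                                   
                                                   
                                                   
                                                   
                                                   
                                                   


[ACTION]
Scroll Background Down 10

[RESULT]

The process monitors database records efficiently. 
                                                   
                                                   
                                                   
                                                   
                                                   
                                                   
                                                   
                                                   
                                                   
                                                   
                                                   
                                                   
                                                   
                                                   
                                                   
                                                   
                                                   
                                                   
                                                   
                                                   
                                                   


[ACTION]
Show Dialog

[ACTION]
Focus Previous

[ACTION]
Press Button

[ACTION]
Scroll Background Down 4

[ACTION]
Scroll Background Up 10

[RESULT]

This module maintains configuration files increment
Error handling monitors data streams asynchronously
The pipeline handles thread pools concurrently.    
Each component implements configuration files perio
This module transforms configuration files efficien
This module maintains memory allocations efficientl
The architecture analyzes data streams sequentially
Data processing maintains user sessions efficiently
Error handling monitors thread pools incrementally.
Data processing coordinates database records period
The process monitors database records efficiently. 
                                                   
                                                   
                                                   
                                                   
                                                   
                                                   
                                                   
                                                   
                                                   
                                                   
                                                   
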